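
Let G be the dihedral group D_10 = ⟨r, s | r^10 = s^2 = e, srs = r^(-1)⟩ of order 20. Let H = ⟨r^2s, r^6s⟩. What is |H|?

|⟨r^2s⟩| = 2 and |⟨r^6s⟩| = 2, so |H| is a multiple of lcm(2, 2) = 2 and divides |G| = 20.
Closing under the operation: H = {e, r^2, r^4, r^6, r^8, s, r^2s, r^4s, r^6s, r^8s}, so |H| = 10.

10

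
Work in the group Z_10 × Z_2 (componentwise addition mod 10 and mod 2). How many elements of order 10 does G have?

12

An element (a,b) has order lcm(ord(a), ord(b)); count pairs with lcm equal to 10.
Enumerating gives 12 such elements.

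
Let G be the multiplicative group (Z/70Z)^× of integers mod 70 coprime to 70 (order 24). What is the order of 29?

2

Compute successive powers of 29 mod 70: 29, 1; 29^2 ≡ 1 (mod 70).
So |⟨29⟩| = 2.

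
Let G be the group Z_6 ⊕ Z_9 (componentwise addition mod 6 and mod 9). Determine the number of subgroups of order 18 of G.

|G| = 54 and 18 | 54, so subgroups of order 18 are possible by Lagrange.
The subgroups of order 18 are: {(0,0), (0,1), (0,2), (0,3), (0,4), (0,5), (0,6), (0,7), (0,8), (3,0), (3,1), (3,2), (3,3), (3,4), (3,5), (3,6), (3,7), (3,8)}; {(0,0), (0,3), (0,6), (1,0), (1,3), (1,6), (2,0), (2,3), (2,6), (3,0), (3,3), (3,6), (4,0), (4,3), (4,6), (5,0), (5,3), (5,6)}; {(0,0), (0,3), (0,6), (1,1), (1,4), (1,7), (2,2), (2,5), (2,8), (3,0), (3,3), (3,6), (4,1), (4,4), (4,7), (5,2), (5,5), (5,8)}; {(0,0), (0,3), (0,6), (1,2), (1,5), (1,8), (2,1), (2,4), (2,7), (3,0), (3,3), (3,6), (4,2), (4,5), (4,8), (5,1), (5,4), (5,7)}.
So G has 4 subgroups of order 18.

4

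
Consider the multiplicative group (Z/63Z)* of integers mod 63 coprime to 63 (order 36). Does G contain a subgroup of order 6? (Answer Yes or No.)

Yes

6 | 36. A subgroup of order 6 is {1, 10, 19, 37, 46, 55}.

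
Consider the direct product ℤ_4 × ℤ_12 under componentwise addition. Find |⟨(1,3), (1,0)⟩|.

|⟨(1,3)⟩| = 4 and |⟨(1,0)⟩| = 4, so |H| is a multiple of lcm(4, 4) = 4 and divides |G| = 48.
Closing under the operation: H = {(0,0), (0,3), (0,6), (0,9), (1,0), (1,3), (1,6), (1,9), (2,0), (2,3), (2,6), (2,9), (3,0), (3,3), (3,6), (3,9)}, so |H| = 16.

16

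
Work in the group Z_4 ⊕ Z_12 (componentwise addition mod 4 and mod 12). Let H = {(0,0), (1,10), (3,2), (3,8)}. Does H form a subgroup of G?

(3,8) ∈ H but its inverse (1,4) ∉ H, so H is not a subgroup.

No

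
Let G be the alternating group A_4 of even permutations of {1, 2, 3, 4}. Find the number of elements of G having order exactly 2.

3

The elements of order 2 are: (1 2)(3 4), (1 3)(2 4), (1 4)(2 3).
That's 3.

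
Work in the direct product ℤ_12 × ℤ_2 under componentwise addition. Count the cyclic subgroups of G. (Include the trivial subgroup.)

Group the elements of G by the cyclic subgroup they generate; each cyclic subgroup of order d accounts for φ(d) elements.
Cyclic subgroups by order — order 1: 1; order 2: 3; order 3: 1; order 4: 2; order 6: 3; order 12: 2.
Total: 12.

12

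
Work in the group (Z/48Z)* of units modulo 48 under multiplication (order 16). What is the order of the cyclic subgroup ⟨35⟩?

4

Compute successive powers of 35 mod 48: 35, 25, 11, 1; 35^4 ≡ 1 (mod 48).
So |⟨35⟩| = 4.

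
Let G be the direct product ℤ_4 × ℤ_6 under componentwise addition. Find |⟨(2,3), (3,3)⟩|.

|⟨(2,3)⟩| = 2 and |⟨(3,3)⟩| = 4, so |H| is a multiple of lcm(2, 4) = 4 and divides |G| = 24.
Closing under the operation: H = {(0,0), (0,3), (1,0), (1,3), (2,0), (2,3), (3,0), (3,3)}, so |H| = 8.

8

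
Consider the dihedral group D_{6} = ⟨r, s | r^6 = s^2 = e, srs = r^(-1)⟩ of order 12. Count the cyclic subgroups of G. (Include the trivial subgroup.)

Each element a generates a cyclic subgroup ⟨a⟩; distinct elements may generate the same one (a cyclic group of order d has φ(d) generators).
Cyclic subgroups by order — order 1: 1; order 2: 7; order 3: 1; order 6: 1.
Total: 10.

10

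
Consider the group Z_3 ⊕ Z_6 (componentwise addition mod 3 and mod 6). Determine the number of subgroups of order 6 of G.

4

|G| = 18 and 6 | 18, so subgroups of order 6 are possible by Lagrange.
The subgroups of order 6 are: {(0,0), (0,1), (0,2), (0,3), (0,4), (0,5)}; {(0,0), (0,3), (1,0), (1,3), (2,0), (2,3)}; {(0,0), (0,3), (1,1), (1,4), (2,2), (2,5)}; {(0,0), (0,3), (1,2), (1,5), (2,1), (2,4)}.
So G has 4 subgroups of order 6.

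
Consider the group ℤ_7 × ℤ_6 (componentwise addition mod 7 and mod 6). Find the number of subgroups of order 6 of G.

|G| = 42 and 6 | 42, so subgroups of order 6 are possible by Lagrange.
The subgroups of order 6 are: {(0,0), (0,1), (0,2), (0,3), (0,4), (0,5)}.
So G has 1 subgroup of order 6.

1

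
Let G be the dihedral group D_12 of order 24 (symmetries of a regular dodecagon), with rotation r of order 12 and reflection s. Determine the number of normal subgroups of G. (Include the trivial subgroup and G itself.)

G has 34 subgroups. Checking conjugation-invariance by order — order 1: 1/1 normal; order 2: 1/13 normal; order 3: 1/1 normal; order 4: 1/7 normal; order 6: 1/5 normal; order 8: 0/3 normal; order 12: 3/3 normal; order 24: 1/1 normal.
Total normal subgroups: 9.

9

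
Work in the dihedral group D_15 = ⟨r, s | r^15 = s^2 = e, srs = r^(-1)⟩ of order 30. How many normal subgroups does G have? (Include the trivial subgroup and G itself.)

5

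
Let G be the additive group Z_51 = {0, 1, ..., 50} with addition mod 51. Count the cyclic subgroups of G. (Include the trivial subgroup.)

4

Each element a generates a cyclic subgroup ⟨a⟩; distinct elements may generate the same one (a cyclic group of order d has φ(d) generators).
Cyclic subgroups by order — order 1: 1; order 3: 1; order 17: 1; order 51: 1.
Total: 4.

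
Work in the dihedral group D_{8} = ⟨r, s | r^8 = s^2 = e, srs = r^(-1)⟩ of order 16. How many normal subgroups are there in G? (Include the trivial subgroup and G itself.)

G has 19 subgroups. Checking conjugation-invariance by order — order 1: 1/1 normal; order 2: 1/9 normal; order 4: 1/5 normal; order 8: 3/3 normal; order 16: 1/1 normal.
Total normal subgroups: 7.

7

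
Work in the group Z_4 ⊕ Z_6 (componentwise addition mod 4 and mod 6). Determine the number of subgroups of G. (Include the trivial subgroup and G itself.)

16

|G| = 24, so by Lagrange every subgroup order divides 24. Divisors: 1, 2, 3, 4, 6, 8, 12, 24.
Subgroups by order — order 1: 1; order 2: 3; order 3: 1; order 4: 3; order 6: 3; order 8: 1; order 12: 3; order 24: 1.
Total: 1 + 3 + 1 + 3 + 3 + 1 + 3 + 1 = 16.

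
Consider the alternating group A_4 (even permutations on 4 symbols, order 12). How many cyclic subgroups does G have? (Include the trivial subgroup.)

8

Each element a generates a cyclic subgroup ⟨a⟩; distinct elements may generate the same one (a cyclic group of order d has φ(d) generators).
Cyclic subgroups by order — order 1: 1; order 2: 3; order 3: 4.
Total: 8.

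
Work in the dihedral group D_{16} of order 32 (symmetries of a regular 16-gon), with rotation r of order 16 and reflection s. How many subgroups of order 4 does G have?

|G| = 32 and 4 | 32, so subgroups of order 4 are possible by Lagrange.
The subgroups of order 4 are: {e, r^8, r^2s, r^10s}; {e, r^8, r^3s, r^11s}; {e, r^4, r^8, r^12}; {e, r^8, r^4s, r^12s}; … (9 in all).
So G has 9 subgroups of order 4.

9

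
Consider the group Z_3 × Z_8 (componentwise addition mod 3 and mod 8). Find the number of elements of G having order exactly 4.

2

An element (a,b) has order lcm(ord(a), ord(b)); count pairs with lcm equal to 4.
Enumerating gives 2 such elements.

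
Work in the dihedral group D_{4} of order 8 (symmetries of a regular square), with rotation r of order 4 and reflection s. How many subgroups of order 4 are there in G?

3

|G| = 8 and 4 | 8, so subgroups of order 4 are possible by Lagrange.
The subgroups of order 4 are: {e, r, r^2, r^3}; {e, r^2, s, r^2s}; {e, r^2, rs, r^3s}.
So G has 3 subgroups of order 4.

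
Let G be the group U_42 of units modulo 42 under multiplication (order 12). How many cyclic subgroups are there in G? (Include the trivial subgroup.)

Each element a generates a cyclic subgroup ⟨a⟩; distinct elements may generate the same one (a cyclic group of order d has φ(d) generators).
Cyclic subgroups by order — order 1: 1; order 2: 3; order 3: 1; order 6: 3.
Total: 8.

8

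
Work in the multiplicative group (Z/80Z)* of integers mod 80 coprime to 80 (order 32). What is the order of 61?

4

Compute successive powers of 61 mod 80: 61, 41, 21, 1; 61^4 ≡ 1 (mod 80).
So |⟨61⟩| = 4.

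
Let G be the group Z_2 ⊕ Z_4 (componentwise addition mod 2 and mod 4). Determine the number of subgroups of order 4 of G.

3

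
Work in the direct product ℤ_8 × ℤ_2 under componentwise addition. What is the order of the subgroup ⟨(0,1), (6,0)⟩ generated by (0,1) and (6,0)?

8

|⟨(0,1)⟩| = 2 and |⟨(6,0)⟩| = 4, so |H| is a multiple of lcm(2, 4) = 4 and divides |G| = 16.
Closing under the operation: H = {(0,0), (0,1), (2,0), (2,1), (4,0), (4,1), (6,0), (6,1)}, so |H| = 8.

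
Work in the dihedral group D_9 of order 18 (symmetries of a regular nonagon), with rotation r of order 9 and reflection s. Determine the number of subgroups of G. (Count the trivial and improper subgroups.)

16

|G| = 18, so by Lagrange every subgroup order divides 18. Divisors: 1, 2, 3, 6, 9, 18.
Subgroups by order — order 1: 1; order 2: 9; order 3: 1; order 6: 3; order 9: 1; order 18: 1.
Total: 1 + 9 + 1 + 3 + 1 + 1 = 16.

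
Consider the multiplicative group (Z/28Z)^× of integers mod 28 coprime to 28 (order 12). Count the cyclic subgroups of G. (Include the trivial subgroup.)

8

Group the elements of G by the cyclic subgroup they generate; each cyclic subgroup of order d accounts for φ(d) elements.
Cyclic subgroups by order — order 1: 1; order 2: 3; order 3: 1; order 6: 3.
Total: 8.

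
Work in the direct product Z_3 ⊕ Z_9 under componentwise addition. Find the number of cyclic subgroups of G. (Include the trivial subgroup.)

8

A cyclic subgroup of order d is generated by each of its φ(d) elements of order d, so the cyclic subgroups of order d number (#elements of order d)/φ(d).
Cyclic subgroups by order — order 1: 1; order 3: 4; order 9: 3.
Total: 8.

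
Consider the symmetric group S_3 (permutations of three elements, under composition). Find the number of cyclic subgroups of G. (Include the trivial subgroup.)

5

Group the elements of G by the cyclic subgroup they generate; each cyclic subgroup of order d accounts for φ(d) elements.
Cyclic subgroups by order — order 1: 1; order 2: 3; order 3: 1.
Total: 5.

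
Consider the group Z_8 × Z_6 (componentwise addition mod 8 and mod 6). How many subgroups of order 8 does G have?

3

|G| = 48 and 8 | 48, so subgroups of order 8 are possible by Lagrange.
The subgroups of order 8 are: {(0,0), (0,3), (2,0), (2,3), (4,0), (4,3), (6,0), (6,3)}; {(0,0), (1,0), (2,0), (3,0), (4,0), (5,0), (6,0), (7,0)}; {(0,0), (1,3), (2,0), (3,3), (4,0), (5,3), (6,0), (7,3)}.
So G has 3 subgroups of order 8.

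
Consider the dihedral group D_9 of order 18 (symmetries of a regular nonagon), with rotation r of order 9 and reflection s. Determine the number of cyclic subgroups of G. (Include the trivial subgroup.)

12

Group the elements of G by the cyclic subgroup they generate; each cyclic subgroup of order d accounts for φ(d) elements.
Cyclic subgroups by order — order 1: 1; order 2: 9; order 3: 1; order 9: 1.
Total: 12.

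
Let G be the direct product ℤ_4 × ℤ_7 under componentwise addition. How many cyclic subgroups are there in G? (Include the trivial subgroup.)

6

Group the elements of G by the cyclic subgroup they generate; each cyclic subgroup of order d accounts for φ(d) elements.
Cyclic subgroups by order — order 1: 1; order 2: 1; order 4: 1; order 7: 1; order 14: 1; order 28: 1.
Total: 6.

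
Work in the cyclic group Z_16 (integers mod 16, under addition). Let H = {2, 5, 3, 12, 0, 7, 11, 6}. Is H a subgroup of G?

No

2 ∈ H but its inverse 14 ∉ H, so H is not a subgroup.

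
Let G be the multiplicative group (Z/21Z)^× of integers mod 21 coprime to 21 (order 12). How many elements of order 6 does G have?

6

The elements of order 6 are: 2, 5, 10, 11, 17, 19.
That's 6.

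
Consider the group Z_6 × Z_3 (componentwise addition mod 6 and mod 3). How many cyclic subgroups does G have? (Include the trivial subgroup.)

10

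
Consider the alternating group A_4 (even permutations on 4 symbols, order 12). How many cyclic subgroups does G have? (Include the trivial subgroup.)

8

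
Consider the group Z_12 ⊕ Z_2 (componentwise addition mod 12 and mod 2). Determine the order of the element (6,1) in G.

2

The order of (6,1) in Z_12 × Z_2 is lcm(ord(6) in Z_12, ord(1) in Z_2).
ord(6) = 2 and ord(1) = 2, so |⟨(6,1)⟩| = lcm(2, 2) = 2.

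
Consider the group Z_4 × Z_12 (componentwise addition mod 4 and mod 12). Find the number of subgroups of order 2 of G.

3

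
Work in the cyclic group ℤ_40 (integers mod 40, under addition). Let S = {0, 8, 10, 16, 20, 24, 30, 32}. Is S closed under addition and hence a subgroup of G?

Closure fails: 32 + 10 = 2 ∉ S. So S is not a subgroup.

No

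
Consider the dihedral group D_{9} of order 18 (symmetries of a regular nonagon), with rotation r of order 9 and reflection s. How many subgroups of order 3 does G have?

1

|G| = 18 and 3 | 18, so subgroups of order 3 are possible by Lagrange.
The subgroups of order 3 are: {e, r^3, r^6}.
So G has 1 subgroup of order 3.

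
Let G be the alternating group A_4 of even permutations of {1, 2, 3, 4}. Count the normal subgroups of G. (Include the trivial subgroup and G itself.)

3

G has 10 subgroups. Checking conjugation-invariance by order — order 1: 1/1 normal; order 2: 0/3 normal; order 3: 0/4 normal; order 4: 1/1 normal; order 12: 1/1 normal.
Total normal subgroups: 3.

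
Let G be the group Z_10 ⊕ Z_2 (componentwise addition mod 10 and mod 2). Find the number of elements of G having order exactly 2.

An element (a,b) has order lcm(ord(a), ord(b)); count pairs with lcm equal to 2.
Enumerating gives 3 such elements.

3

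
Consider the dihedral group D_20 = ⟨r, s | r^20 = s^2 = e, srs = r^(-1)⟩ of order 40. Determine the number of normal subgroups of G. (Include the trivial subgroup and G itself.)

9

G has 48 subgroups. Checking conjugation-invariance by order — order 1: 1/1 normal; order 2: 1/21 normal; order 4: 1/11 normal; order 5: 1/1 normal; order 8: 0/5 normal; order 10: 1/5 normal; order 20: 3/3 normal; order 40: 1/1 normal.
Total normal subgroups: 9.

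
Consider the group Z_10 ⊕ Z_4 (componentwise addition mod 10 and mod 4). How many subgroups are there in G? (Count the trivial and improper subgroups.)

|G| = 40, so by Lagrange every subgroup order divides 40. Divisors: 1, 2, 4, 5, 8, 10, 20, 40.
Subgroups by order — order 1: 1; order 2: 3; order 4: 3; order 5: 1; order 8: 1; order 10: 3; order 20: 3; order 40: 1.
Total: 1 + 3 + 3 + 1 + 1 + 3 + 3 + 1 = 16.

16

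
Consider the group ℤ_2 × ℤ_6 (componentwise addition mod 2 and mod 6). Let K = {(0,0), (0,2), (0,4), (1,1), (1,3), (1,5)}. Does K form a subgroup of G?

|K| = 6 divides |G| = 12, consistent with Lagrange.
K contains the identity, every element's inverse is in K, and K is closed under +: it is a subgroup.
In fact K = ⟨(1,5)⟩.

Yes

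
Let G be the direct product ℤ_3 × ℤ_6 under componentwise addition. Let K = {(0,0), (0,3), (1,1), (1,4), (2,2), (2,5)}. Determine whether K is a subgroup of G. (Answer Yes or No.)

|K| = 6 divides |G| = 18, consistent with Lagrange.
K contains the identity, every element's inverse is in K, and K is closed under +: it is a subgroup.
In fact K = ⟨(2,5)⟩.

Yes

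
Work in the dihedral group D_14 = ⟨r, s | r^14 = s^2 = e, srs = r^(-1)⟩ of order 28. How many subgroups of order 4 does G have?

7

|G| = 28 and 4 | 28, so subgroups of order 4 are possible by Lagrange.
The subgroups of order 4 are: {e, r^7, r^3s, r^10s}; {e, r^7, r^4s, r^11s}; {e, r^7, r^5s, r^12s}; {e, r^7, r^6s, r^13s}; … (7 in all).
So G has 7 subgroups of order 4.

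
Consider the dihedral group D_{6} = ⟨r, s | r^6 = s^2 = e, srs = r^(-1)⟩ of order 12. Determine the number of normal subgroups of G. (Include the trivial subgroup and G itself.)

G has 16 subgroups. Checking conjugation-invariance by order — order 1: 1/1 normal; order 2: 1/7 normal; order 3: 1/1 normal; order 4: 0/3 normal; order 6: 3/3 normal; order 12: 1/1 normal.
Total normal subgroups: 7.

7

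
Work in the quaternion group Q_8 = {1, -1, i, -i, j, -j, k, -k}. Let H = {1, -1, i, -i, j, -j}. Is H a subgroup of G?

|H| = 6 does not divide |G| = 8, so by Lagrange H is not a subgroup.

No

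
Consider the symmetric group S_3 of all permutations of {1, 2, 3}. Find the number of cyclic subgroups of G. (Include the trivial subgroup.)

5

Each element a generates a cyclic subgroup ⟨a⟩; distinct elements may generate the same one (a cyclic group of order d has φ(d) generators).
Cyclic subgroups by order — order 1: 1; order 2: 3; order 3: 1.
Total: 5.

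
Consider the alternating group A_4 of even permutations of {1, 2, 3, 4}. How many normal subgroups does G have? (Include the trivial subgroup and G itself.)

G has 10 subgroups. Checking conjugation-invariance by order — order 1: 1/1 normal; order 2: 0/3 normal; order 3: 0/4 normal; order 4: 1/1 normal; order 12: 1/1 normal.
Total normal subgroups: 3.

3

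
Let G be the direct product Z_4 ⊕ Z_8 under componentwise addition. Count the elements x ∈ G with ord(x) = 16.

An element (a,b) has order lcm(ord(a), ord(b)); count pairs with lcm equal to 16.
Enumerating gives 0 such elements.

0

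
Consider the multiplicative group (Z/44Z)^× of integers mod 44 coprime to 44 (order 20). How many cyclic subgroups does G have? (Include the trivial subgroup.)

8

Group the elements of G by the cyclic subgroup they generate; each cyclic subgroup of order d accounts for φ(d) elements.
Cyclic subgroups by order — order 1: 1; order 2: 3; order 5: 1; order 10: 3.
Total: 8.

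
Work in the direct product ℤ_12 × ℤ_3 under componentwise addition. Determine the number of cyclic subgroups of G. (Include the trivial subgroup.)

15

Group the elements of G by the cyclic subgroup they generate; each cyclic subgroup of order d accounts for φ(d) elements.
Cyclic subgroups by order — order 1: 1; order 2: 1; order 3: 4; order 4: 1; order 6: 4; order 12: 4.
Total: 15.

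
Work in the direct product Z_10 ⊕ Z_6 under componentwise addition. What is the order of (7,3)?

10

The order of (7,3) in Z_10 × Z_6 is lcm(ord(7) in Z_10, ord(3) in Z_6).
ord(7) = 10 and ord(3) = 2, so |⟨(7,3)⟩| = lcm(10, 2) = 10.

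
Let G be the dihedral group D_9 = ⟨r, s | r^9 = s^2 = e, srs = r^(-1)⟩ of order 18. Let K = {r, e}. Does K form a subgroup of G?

No

r ∈ K but its inverse r^8 ∉ K, so K is not a subgroup.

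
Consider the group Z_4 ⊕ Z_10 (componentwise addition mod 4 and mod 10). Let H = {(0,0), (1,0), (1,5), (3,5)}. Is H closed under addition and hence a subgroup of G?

No

(1,0) ∈ H but its inverse (3,0) ∉ H, so H is not a subgroup.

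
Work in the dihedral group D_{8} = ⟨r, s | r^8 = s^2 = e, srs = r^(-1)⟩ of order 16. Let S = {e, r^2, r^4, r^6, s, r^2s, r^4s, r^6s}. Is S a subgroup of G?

Yes

|S| = 8 divides |G| = 16, consistent with Lagrange.
S contains the identity, every element's inverse is in S, and S is closed under ·: it is a subgroup.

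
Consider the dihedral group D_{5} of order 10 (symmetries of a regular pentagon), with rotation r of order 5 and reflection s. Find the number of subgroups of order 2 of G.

5

|G| = 10 and 2 | 10, so subgroups of order 2 are possible by Lagrange.
The subgroups of order 2 are: {e, r^2s}; {e, r^3s}; {e, r^4s}; {e, rs}; … (5 in all).
So G has 5 subgroups of order 2.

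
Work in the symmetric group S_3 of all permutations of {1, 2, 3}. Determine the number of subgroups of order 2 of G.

3

|G| = 6 and 2 | 6, so subgroups of order 2 are possible by Lagrange.
The subgroups of order 2 are: {e, (1 2)}; {e, (1 3)}; {e, (2 3)}.
So G has 3 subgroups of order 2.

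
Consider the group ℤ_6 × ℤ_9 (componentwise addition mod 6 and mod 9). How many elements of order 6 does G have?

An element (a,b) has order lcm(ord(a), ord(b)); count pairs with lcm equal to 6.
Enumerating gives 8 such elements.

8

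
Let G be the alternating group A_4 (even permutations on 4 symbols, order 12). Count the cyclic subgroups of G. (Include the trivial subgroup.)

A cyclic subgroup of order d is generated by each of its φ(d) elements of order d, so the cyclic subgroups of order d number (#elements of order d)/φ(d).
Cyclic subgroups by order — order 1: 1; order 2: 3; order 3: 4.
Total: 8.

8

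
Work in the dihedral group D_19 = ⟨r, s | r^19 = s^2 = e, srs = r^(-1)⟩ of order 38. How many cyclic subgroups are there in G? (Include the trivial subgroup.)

21

Each element a generates a cyclic subgroup ⟨a⟩; distinct elements may generate the same one (a cyclic group of order d has φ(d) generators).
Cyclic subgroups by order — order 1: 1; order 2: 19; order 19: 1.
Total: 21.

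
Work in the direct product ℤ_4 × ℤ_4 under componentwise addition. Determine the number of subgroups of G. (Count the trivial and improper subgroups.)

|G| = 16, so by Lagrange every subgroup order divides 16. Divisors: 1, 2, 4, 8, 16.
Subgroups by order — order 1: 1; order 2: 3; order 4: 7; order 8: 3; order 16: 1.
Total: 1 + 3 + 7 + 3 + 1 = 15.

15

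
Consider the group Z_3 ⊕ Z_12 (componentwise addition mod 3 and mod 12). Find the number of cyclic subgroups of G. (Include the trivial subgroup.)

15

Each element a generates a cyclic subgroup ⟨a⟩; distinct elements may generate the same one (a cyclic group of order d has φ(d) generators).
Cyclic subgroups by order — order 1: 1; order 2: 1; order 3: 4; order 4: 1; order 6: 4; order 12: 4.
Total: 15.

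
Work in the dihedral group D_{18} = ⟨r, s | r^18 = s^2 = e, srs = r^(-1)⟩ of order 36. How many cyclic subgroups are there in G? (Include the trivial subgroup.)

A cyclic subgroup of order d is generated by each of its φ(d) elements of order d, so the cyclic subgroups of order d number (#elements of order d)/φ(d).
Cyclic subgroups by order — order 1: 1; order 2: 19; order 3: 1; order 6: 1; order 9: 1; order 18: 1.
Total: 24.

24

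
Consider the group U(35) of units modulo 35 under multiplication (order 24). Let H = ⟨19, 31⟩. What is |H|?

|⟨19⟩| = 6 and |⟨31⟩| = 6, so |H| is a multiple of lcm(6, 6) = 6 and divides |G| = 24.
Closing under the operation: H = {1, 4, 6, 9, 11, 16, 19, 24, 26, 29, 31, 34}, so |H| = 12.

12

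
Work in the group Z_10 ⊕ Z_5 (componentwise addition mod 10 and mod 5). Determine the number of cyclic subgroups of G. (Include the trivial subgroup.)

14

Each element a generates a cyclic subgroup ⟨a⟩; distinct elements may generate the same one (a cyclic group of order d has φ(d) generators).
Cyclic subgroups by order — order 1: 1; order 2: 1; order 5: 6; order 10: 6.
Total: 14.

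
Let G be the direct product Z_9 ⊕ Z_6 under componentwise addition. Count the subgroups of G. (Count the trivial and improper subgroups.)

|G| = 54, so by Lagrange every subgroup order divides 54. Divisors: 1, 2, 3, 6, 9, 18, 27, 54.
Subgroups by order — order 1: 1; order 2: 1; order 3: 4; order 6: 4; order 9: 4; order 18: 4; order 27: 1; order 54: 1.
Total: 1 + 1 + 4 + 4 + 4 + 4 + 1 + 1 = 20.

20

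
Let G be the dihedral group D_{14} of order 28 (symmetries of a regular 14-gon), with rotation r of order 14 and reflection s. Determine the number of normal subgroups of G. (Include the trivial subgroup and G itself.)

7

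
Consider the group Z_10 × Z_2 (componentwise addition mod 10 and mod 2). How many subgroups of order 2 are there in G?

|G| = 20 and 2 | 20, so subgroups of order 2 are possible by Lagrange.
The subgroups of order 2 are: {(0,0), (0,1)}; {(0,0), (5,0)}; {(0,0), (5,1)}.
So G has 3 subgroups of order 2.

3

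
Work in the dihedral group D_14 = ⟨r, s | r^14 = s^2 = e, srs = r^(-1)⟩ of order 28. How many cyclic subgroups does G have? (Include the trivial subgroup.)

A cyclic subgroup of order d is generated by each of its φ(d) elements of order d, so the cyclic subgroups of order d number (#elements of order d)/φ(d).
Cyclic subgroups by order — order 1: 1; order 2: 15; order 7: 1; order 14: 1.
Total: 18.

18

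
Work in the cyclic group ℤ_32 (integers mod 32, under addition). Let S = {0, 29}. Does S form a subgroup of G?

29 ∈ S but its inverse 3 ∉ S, so S is not a subgroup.

No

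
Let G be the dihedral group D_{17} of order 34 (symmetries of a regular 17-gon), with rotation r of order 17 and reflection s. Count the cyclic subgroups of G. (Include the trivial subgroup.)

Each element a generates a cyclic subgroup ⟨a⟩; distinct elements may generate the same one (a cyclic group of order d has φ(d) generators).
Cyclic subgroups by order — order 1: 1; order 2: 17; order 17: 1.
Total: 19.

19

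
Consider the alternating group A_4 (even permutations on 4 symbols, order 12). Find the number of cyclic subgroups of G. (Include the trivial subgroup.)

Each element a generates a cyclic subgroup ⟨a⟩; distinct elements may generate the same one (a cyclic group of order d has φ(d) generators).
Cyclic subgroups by order — order 1: 1; order 2: 3; order 3: 4.
Total: 8.

8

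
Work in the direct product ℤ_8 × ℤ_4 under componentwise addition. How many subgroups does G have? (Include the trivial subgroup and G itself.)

|G| = 32, so by Lagrange every subgroup order divides 32. Divisors: 1, 2, 4, 8, 16, 32.
Subgroups by order — order 1: 1; order 2: 3; order 4: 7; order 8: 7; order 16: 3; order 32: 1.
Total: 1 + 3 + 7 + 7 + 3 + 1 = 22.

22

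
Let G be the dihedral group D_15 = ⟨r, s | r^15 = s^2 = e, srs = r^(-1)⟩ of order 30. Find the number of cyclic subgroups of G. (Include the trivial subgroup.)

Each element a generates a cyclic subgroup ⟨a⟩; distinct elements may generate the same one (a cyclic group of order d has φ(d) generators).
Cyclic subgroups by order — order 1: 1; order 2: 15; order 3: 1; order 5: 1; order 15: 1.
Total: 19.

19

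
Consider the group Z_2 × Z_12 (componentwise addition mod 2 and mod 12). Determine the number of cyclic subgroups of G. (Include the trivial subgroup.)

Each element a generates a cyclic subgroup ⟨a⟩; distinct elements may generate the same one (a cyclic group of order d has φ(d) generators).
Cyclic subgroups by order — order 1: 1; order 2: 3; order 3: 1; order 4: 2; order 6: 3; order 12: 2.
Total: 12.

12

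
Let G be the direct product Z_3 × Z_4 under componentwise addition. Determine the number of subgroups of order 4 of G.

|G| = 12 and 4 | 12, so subgroups of order 4 are possible by Lagrange.
The subgroups of order 4 are: {(0,0), (0,1), (0,2), (0,3)}.
So G has 1 subgroup of order 4.

1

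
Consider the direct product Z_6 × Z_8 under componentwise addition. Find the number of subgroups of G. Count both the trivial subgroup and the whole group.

|G| = 48, so by Lagrange every subgroup order divides 48. Divisors: 1, 2, 3, 4, 6, 8, 12, 16, 24, 48.
Subgroups by order — order 1: 1; order 2: 3; order 3: 1; order 4: 3; order 6: 3; order 8: 3; order 12: 3; order 16: 1; order 24: 3; order 48: 1.
Total: 1 + 3 + 1 + 3 + 3 + 3 + 3 + 1 + 3 + 1 = 22.

22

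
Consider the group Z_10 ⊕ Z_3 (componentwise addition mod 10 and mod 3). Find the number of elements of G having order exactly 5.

4

An element (a,b) has order lcm(ord(a), ord(b)); count pairs with lcm equal to 5.
Enumerating gives 4 such elements.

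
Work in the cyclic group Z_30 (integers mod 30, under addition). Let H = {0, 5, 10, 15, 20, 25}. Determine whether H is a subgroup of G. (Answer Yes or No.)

|H| = 6 divides |G| = 30, consistent with Lagrange.
H contains the identity, every element's inverse is in H, and H is closed under +: it is a subgroup.
In fact H = ⟨5⟩.

Yes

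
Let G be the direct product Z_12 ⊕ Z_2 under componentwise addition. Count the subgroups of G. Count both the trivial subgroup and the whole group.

16

|G| = 24, so by Lagrange every subgroup order divides 24. Divisors: 1, 2, 3, 4, 6, 8, 12, 24.
Subgroups by order — order 1: 1; order 2: 3; order 3: 1; order 4: 3; order 6: 3; order 8: 1; order 12: 3; order 24: 1.
Total: 1 + 3 + 1 + 3 + 3 + 1 + 3 + 1 = 16.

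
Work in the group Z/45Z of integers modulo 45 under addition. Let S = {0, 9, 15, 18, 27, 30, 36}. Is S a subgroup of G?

|S| = 7 does not divide |G| = 45, so by Lagrange S is not a subgroup.

No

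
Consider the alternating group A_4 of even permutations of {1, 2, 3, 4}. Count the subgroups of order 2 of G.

3

|G| = 12 and 2 | 12, so subgroups of order 2 are possible by Lagrange.
The subgroups of order 2 are: {e, (1 2)(3 4)}; {e, (1 3)(2 4)}; {e, (1 4)(2 3)}.
So G has 3 subgroups of order 2.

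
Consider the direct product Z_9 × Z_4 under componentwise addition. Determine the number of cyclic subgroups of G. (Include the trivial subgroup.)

9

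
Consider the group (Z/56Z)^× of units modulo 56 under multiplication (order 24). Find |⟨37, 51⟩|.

|⟨37⟩| = 6 and |⟨51⟩| = 6, so |H| is a multiple of lcm(6, 6) = 6 and divides |G| = 24.
Closing under the operation: H = {1, 9, 11, 15, 23, 25, 29, 37, 39, 43, 51, 53}, so |H| = 12.

12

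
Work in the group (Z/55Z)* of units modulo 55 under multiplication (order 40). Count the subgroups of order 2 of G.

3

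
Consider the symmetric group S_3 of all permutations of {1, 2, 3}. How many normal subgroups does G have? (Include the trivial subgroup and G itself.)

G has 6 subgroups. Checking conjugation-invariance by order — order 1: 1/1 normal; order 2: 0/3 normal; order 3: 1/1 normal; order 6: 1/1 normal.
Total normal subgroups: 3.

3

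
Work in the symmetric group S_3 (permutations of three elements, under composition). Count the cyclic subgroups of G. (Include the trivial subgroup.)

Each element a generates a cyclic subgroup ⟨a⟩; distinct elements may generate the same one (a cyclic group of order d has φ(d) generators).
Cyclic subgroups by order — order 1: 1; order 2: 3; order 3: 1.
Total: 5.

5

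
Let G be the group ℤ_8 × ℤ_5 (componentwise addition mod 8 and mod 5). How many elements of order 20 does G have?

An element (a,b) has order lcm(ord(a), ord(b)); count pairs with lcm equal to 20.
Enumerating gives 8 such elements.

8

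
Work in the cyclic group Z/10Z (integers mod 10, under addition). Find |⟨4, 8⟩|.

5

|⟨4⟩| = 5 and |⟨8⟩| = 5, so |H| is a multiple of lcm(5, 5) = 5 and divides |G| = 10.
Closing under the operation: H = {0, 2, 4, 6, 8}, so |H| = 5.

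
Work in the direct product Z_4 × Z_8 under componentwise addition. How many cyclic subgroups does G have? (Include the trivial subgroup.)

14

Each element a generates a cyclic subgroup ⟨a⟩; distinct elements may generate the same one (a cyclic group of order d has φ(d) generators).
Cyclic subgroups by order — order 1: 1; order 2: 3; order 4: 6; order 8: 4.
Total: 14.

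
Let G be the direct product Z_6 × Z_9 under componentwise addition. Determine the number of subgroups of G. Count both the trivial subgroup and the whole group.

20

|G| = 54, so by Lagrange every subgroup order divides 54. Divisors: 1, 2, 3, 6, 9, 18, 27, 54.
Subgroups by order — order 1: 1; order 2: 1; order 3: 4; order 6: 4; order 9: 4; order 18: 4; order 27: 1; order 54: 1.
Total: 1 + 1 + 4 + 4 + 4 + 4 + 1 + 1 = 20.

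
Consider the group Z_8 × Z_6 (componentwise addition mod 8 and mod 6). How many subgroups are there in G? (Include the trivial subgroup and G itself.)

22

|G| = 48, so by Lagrange every subgroup order divides 48. Divisors: 1, 2, 3, 4, 6, 8, 12, 16, 24, 48.
Subgroups by order — order 1: 1; order 2: 3; order 3: 1; order 4: 3; order 6: 3; order 8: 3; order 12: 3; order 16: 1; order 24: 3; order 48: 1.
Total: 1 + 3 + 1 + 3 + 3 + 3 + 3 + 1 + 3 + 1 = 22.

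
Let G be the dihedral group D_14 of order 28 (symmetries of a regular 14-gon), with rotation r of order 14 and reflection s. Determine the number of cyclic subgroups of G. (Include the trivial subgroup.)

18

A cyclic subgroup of order d is generated by each of its φ(d) elements of order d, so the cyclic subgroups of order d number (#elements of order d)/φ(d).
Cyclic subgroups by order — order 1: 1; order 2: 15; order 7: 1; order 14: 1.
Total: 18.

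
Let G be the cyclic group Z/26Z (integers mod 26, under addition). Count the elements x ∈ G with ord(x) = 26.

12

In a cyclic group of order 26, the number of elements of order d (for d | 26) is φ(d).
φ(26) = 12.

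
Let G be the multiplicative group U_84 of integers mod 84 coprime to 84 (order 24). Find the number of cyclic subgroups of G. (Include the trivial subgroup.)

Each element a generates a cyclic subgroup ⟨a⟩; distinct elements may generate the same one (a cyclic group of order d has φ(d) generators).
Cyclic subgroups by order — order 1: 1; order 2: 7; order 3: 1; order 6: 7.
Total: 16.

16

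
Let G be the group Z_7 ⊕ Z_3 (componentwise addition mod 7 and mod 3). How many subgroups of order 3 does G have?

1

|G| = 21 and 3 | 21, so subgroups of order 3 are possible by Lagrange.
The subgroups of order 3 are: {(0,0), (0,1), (0,2)}.
So G has 1 subgroup of order 3.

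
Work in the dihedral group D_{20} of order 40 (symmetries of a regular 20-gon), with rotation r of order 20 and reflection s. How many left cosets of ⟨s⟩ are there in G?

|⟨s⟩| = 2 and |G| = 40.
By Lagrange, [G : H] = |G|/|H| = 40/2 = 20.

20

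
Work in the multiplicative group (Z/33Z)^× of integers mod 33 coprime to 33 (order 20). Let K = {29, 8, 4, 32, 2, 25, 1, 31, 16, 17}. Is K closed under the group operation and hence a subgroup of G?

Yes

|K| = 10 divides |G| = 20, consistent with Lagrange.
K contains the identity, every element's inverse is in K, and K is closed under ·: it is a subgroup.
In fact K = ⟨2⟩.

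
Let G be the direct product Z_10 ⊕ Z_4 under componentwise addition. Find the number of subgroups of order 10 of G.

3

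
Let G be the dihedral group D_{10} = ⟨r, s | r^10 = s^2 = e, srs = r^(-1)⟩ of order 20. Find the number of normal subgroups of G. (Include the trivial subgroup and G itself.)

G has 22 subgroups. Checking conjugation-invariance by order — order 1: 1/1 normal; order 2: 1/11 normal; order 4: 0/5 normal; order 5: 1/1 normal; order 10: 3/3 normal; order 20: 1/1 normal.
Total normal subgroups: 7.

7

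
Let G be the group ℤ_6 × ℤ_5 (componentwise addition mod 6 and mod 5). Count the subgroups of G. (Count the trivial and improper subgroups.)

|G| = 30, so by Lagrange every subgroup order divides 30. Divisors: 1, 2, 3, 5, 6, 10, 15, 30.
Subgroups by order — order 1: 1; order 2: 1; order 3: 1; order 5: 1; order 6: 1; order 10: 1; order 15: 1; order 30: 1.
Total: 1 + 1 + 1 + 1 + 1 + 1 + 1 + 1 = 8.

8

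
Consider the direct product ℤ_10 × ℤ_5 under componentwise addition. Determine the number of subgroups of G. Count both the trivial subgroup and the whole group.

16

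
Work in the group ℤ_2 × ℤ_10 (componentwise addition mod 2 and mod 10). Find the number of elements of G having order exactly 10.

12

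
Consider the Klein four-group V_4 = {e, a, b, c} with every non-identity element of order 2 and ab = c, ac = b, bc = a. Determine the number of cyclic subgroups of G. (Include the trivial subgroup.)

4

Group the elements of G by the cyclic subgroup they generate; each cyclic subgroup of order d accounts for φ(d) elements.
Cyclic subgroups by order — order 1: 1; order 2: 3.
Total: 4.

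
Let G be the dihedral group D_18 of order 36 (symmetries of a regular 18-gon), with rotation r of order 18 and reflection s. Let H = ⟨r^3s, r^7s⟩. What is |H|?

|⟨r^3s⟩| = 2 and |⟨r^7s⟩| = 2, so |H| is a multiple of lcm(2, 2) = 2 and divides |G| = 36.
Closing under the operation: H = {e, r^2, r^4, r^6, r^8, r^10, r^12, r^14, r^16, rs, r^3s, r^5s, r^7s, r^9s, r^11s, r^13s, r^15s, r^17s}, so |H| = 18.

18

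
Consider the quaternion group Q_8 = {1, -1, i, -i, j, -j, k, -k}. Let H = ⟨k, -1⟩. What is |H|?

4

|⟨k⟩| = 4 and |⟨-1⟩| = 2, so |H| is a multiple of lcm(4, 2) = 4 and divides |G| = 8.
Closing under the operation: H = {1, -1, k, -k}, so |H| = 4.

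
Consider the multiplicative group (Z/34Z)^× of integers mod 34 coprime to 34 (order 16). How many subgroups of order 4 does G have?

|G| = 16 and 4 | 16, so subgroups of order 4 are possible by Lagrange.
The subgroups of order 4 are: {1, 13, 21, 33}.
So G has 1 subgroup of order 4.

1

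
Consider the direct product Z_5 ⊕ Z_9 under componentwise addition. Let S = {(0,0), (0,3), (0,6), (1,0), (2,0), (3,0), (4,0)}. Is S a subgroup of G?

No

|S| = 7 does not divide |G| = 45, so by Lagrange S is not a subgroup.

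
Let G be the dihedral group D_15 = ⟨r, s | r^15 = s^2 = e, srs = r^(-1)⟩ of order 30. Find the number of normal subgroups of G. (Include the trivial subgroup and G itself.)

G has 28 subgroups. Checking conjugation-invariance by order — order 1: 1/1 normal; order 2: 0/15 normal; order 3: 1/1 normal; order 5: 1/1 normal; order 6: 0/5 normal; order 10: 0/3 normal; order 15: 1/1 normal; order 30: 1/1 normal.
Total normal subgroups: 5.

5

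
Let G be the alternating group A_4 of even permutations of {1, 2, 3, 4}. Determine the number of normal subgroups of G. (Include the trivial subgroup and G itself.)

3

G has 10 subgroups. Checking conjugation-invariance by order — order 1: 1/1 normal; order 2: 0/3 normal; order 3: 0/4 normal; order 4: 1/1 normal; order 12: 1/1 normal.
Total normal subgroups: 3.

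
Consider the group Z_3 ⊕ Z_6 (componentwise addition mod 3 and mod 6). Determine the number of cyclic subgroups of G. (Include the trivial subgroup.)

Group the elements of G by the cyclic subgroup they generate; each cyclic subgroup of order d accounts for φ(d) elements.
Cyclic subgroups by order — order 1: 1; order 2: 1; order 3: 4; order 6: 4.
Total: 10.

10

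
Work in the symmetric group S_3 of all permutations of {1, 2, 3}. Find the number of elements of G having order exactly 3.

The elements of order 3 are: (1 2 3), (1 3 2).
That's 2.

2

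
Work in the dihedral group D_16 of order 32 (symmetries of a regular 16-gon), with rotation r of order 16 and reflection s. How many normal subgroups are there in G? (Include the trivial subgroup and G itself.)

G has 36 subgroups. Checking conjugation-invariance by order — order 1: 1/1 normal; order 2: 1/17 normal; order 4: 1/9 normal; order 8: 1/5 normal; order 16: 3/3 normal; order 32: 1/1 normal.
Total normal subgroups: 8.

8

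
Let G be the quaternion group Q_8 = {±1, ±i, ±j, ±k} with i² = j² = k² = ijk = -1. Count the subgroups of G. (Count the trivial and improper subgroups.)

6

|G| = 8, so by Lagrange every subgroup order divides 8. Divisors: 1, 2, 4, 8.
Subgroups by order — order 1: 1; order 2: 1; order 4: 3; order 8: 1.
Total: 1 + 1 + 3 + 1 = 6.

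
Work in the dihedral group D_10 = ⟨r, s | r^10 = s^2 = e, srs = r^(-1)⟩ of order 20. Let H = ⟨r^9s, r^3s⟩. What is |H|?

10

|⟨r^9s⟩| = 2 and |⟨r^3s⟩| = 2, so |H| is a multiple of lcm(2, 2) = 2 and divides |G| = 20.
Closing under the operation: H = {e, r^2, r^4, r^6, r^8, rs, r^3s, r^5s, r^7s, r^9s}, so |H| = 10.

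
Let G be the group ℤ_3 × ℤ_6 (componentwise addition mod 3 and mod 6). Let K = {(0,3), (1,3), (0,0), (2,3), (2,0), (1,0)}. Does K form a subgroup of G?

|K| = 6 divides |G| = 18, consistent with Lagrange.
K contains the identity, every element's inverse is in K, and K is closed under +: it is a subgroup.
In fact K = ⟨(2,3)⟩.

Yes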